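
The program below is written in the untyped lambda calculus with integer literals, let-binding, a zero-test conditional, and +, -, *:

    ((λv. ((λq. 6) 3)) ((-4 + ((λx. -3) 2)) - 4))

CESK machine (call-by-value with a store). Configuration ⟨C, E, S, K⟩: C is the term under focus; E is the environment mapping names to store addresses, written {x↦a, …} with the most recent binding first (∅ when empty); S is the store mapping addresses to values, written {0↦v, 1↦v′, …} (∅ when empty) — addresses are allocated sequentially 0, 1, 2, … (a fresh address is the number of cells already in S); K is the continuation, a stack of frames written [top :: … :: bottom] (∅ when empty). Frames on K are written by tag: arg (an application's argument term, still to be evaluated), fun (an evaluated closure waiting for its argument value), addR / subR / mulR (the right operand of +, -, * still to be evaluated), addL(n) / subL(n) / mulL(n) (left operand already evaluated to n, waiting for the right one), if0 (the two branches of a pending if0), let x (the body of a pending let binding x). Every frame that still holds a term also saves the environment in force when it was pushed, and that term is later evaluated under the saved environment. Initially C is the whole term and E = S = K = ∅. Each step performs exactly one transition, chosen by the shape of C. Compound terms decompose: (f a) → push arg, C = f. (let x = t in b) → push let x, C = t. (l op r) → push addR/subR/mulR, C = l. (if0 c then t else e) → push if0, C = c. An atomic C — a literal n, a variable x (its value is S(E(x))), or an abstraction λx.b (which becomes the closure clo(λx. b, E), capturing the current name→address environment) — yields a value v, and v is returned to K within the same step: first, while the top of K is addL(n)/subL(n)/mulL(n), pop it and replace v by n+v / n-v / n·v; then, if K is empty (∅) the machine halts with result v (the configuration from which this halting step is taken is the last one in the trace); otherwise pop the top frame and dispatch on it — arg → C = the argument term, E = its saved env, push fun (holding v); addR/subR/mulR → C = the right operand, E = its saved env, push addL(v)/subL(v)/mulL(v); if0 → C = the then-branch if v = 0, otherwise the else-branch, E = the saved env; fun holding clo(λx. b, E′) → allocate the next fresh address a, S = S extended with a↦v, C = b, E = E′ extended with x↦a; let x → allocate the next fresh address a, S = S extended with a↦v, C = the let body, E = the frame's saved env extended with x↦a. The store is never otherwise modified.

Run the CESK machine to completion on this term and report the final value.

Answer: 6

Execution trace:
t=0: ⟨C=((λv. ((λq. 6) 3)) ((-4 + ((λx. -3) 2)) - 4)); E=∅; S=∅; K=∅⟩
t=1: ⟨C=(λv. ((λq. 6) 3)); E=∅; S=∅; K=[arg]⟩
t=2: ⟨C=((-4 + ((λx. -3) 2)) - 4); E=∅; S=∅; K=[fun]⟩
t=3: ⟨C=(-4 + ((λx. -3) 2)); E=∅; S=∅; K=[subR :: fun]⟩
t=4: ⟨C=-4; E=∅; S=∅; K=[addR :: subR :: fun]⟩
t=5: ⟨C=((λx. -3) 2); E=∅; S=∅; K=[addL(-4) :: subR :: fun]⟩
t=6: ⟨C=(λx. -3); E=∅; S=∅; K=[arg :: addL(-4) :: subR :: fun]⟩
t=7: ⟨C=2; E=∅; S=∅; K=[fun :: addL(-4) :: subR :: fun]⟩
t=8: ⟨C=-3; E={x↦0}; S={0↦2}; K=[addL(-4) :: subR :: fun]⟩
t=9: ⟨C=4; E=∅; S={0↦2}; K=[subL(-7) :: fun]⟩
t=10: ⟨C=((λq. 6) 3); E={v↦1}; S={0↦2, 1↦-11}; K=∅⟩
t=11: ⟨C=(λq. 6); E={v↦1}; S={0↦2, 1↦-11}; K=[arg]⟩
t=12: ⟨C=3; E={v↦1}; S={0↦2, 1↦-11}; K=[fun]⟩
t=13: ⟨C=6; E={q↦2, v↦1}; S={0↦2, 1↦-11, 2↦3}; K=∅⟩
→ final value 6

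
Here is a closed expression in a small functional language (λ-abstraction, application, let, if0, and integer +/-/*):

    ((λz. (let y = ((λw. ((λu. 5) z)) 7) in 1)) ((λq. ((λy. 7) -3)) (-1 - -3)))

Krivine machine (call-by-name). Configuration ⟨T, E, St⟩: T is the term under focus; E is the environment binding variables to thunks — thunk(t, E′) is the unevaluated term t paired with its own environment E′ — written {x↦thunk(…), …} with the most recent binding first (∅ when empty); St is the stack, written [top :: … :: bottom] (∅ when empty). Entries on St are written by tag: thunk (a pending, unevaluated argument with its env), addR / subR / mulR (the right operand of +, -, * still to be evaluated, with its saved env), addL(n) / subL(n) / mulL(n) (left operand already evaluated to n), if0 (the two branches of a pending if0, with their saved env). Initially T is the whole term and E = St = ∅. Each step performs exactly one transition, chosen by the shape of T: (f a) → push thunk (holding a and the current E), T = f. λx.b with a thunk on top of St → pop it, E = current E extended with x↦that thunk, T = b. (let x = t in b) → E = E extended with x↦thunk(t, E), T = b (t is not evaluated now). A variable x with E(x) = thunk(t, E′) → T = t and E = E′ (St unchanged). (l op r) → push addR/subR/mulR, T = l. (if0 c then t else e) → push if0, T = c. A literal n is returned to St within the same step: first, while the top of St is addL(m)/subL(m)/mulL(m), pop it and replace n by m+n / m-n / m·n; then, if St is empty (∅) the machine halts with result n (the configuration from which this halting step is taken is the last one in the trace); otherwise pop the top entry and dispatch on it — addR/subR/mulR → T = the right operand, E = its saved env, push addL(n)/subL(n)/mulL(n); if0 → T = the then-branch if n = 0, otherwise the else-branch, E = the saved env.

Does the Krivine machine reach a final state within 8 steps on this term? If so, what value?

t=0: ⟨T=((λz. (let y = ((λw. ((λu. 5) z)) 7) in 1)) ((λq. ((λy. 7) -3)) (-1 - -3))); E=∅; St=∅⟩
t=1: ⟨T=(λz. (let y = ((λw. ((λu. 5) z)) 7) in 1)); E=∅; St=[thunk]⟩
t=2: ⟨T=(let y = ((λw. ((λu. 5) z)) 7) in 1); E={z↦thunk(((λq. ((λy. 7) -3)) (-1 - -3)), ∅)}; St=∅⟩
t=3: ⟨T=1; E={y↦thunk(((λw. ((λu. 5) z)) 7), {z↦thunk(((λq. ((λy. 7) -3)) (-1 - -3)), ∅)}), z↦thunk(((λq. ((λy. 7) -3)) (-1 - -3)), ∅)}; St=∅⟩
→ final value 1

Answer: 1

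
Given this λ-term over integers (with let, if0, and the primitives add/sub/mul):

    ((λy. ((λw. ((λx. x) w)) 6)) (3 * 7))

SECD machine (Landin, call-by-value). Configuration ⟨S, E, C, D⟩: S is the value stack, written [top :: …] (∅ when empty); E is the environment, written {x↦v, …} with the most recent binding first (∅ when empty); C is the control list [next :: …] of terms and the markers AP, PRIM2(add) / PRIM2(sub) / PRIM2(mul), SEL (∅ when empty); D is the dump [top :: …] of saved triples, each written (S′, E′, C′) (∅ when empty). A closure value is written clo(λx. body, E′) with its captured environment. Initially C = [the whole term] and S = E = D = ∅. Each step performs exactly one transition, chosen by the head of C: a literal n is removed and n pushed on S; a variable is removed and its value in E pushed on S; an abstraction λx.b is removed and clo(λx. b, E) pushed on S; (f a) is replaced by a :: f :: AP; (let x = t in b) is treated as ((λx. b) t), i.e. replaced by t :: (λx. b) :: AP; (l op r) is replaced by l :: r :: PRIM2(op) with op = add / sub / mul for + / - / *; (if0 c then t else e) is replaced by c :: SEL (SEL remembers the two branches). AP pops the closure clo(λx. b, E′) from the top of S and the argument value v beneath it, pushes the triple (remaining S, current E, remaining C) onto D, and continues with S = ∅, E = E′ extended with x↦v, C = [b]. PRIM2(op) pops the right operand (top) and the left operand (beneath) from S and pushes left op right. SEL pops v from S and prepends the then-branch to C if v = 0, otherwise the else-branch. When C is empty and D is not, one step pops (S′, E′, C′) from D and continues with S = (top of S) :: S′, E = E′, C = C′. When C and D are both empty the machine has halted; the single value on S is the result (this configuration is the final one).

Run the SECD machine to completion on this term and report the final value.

Answer: 6

Derivation:
0. [S=∅ | E=∅ | C=[((λy. ((λw. ((λx. x) w)) 6)) (3 * 7))] | D=∅]
1. [S=∅ | E=∅ | C=[(3 * 7) :: (λy. ((λw. ((λx. x) w)) 6)) :: AP] | D=∅]
2. [S=∅ | E=∅ | C=[3 :: 7 :: PRIM2(mul) :: (λy. ((λw. ((λx. x) w)) 6)) :: AP] | D=∅]
3. [S=[3] | E=∅ | C=[7 :: PRIM2(mul) :: (λy. ((λw. ((λx. x) w)) 6)) :: AP] | D=∅]
4. [S=[7 :: 3] | E=∅ | C=[PRIM2(mul) :: (λy. ((λw. ((λx. x) w)) 6)) :: AP] | D=∅]
5. [S=[21] | E=∅ | C=[(λy. ((λw. ((λx. x) w)) 6)) :: AP] | D=∅]
6. [S=[clo(λy. ((λw. ((λx. x) w)) 6), ∅) :: 21] | E=∅ | C=[AP] | D=∅]
7. [S=∅ | E={y↦21} | C=[((λw. ((λx. x) w)) 6)] | D=[(∅, ∅, ∅)]]
8. [S=∅ | E={y↦21} | C=[6 :: (λw. ((λx. x) w)) :: AP] | D=[(∅, ∅, ∅)]]
9. [S=[6] | E={y↦21} | C=[(λw. ((λx. x) w)) :: AP] | D=[(∅, ∅, ∅)]]
10. [S=[clo(λw. ((λx. x) w), {y↦21}) :: 6] | E={y↦21} | C=[AP] | D=[(∅, ∅, ∅)]]
11. [S=∅ | E={w↦6, y↦21} | C=[((λx. x) w)] | D=[(∅, {y↦21}, ∅) :: (∅, ∅, ∅)]]
12. [S=∅ | E={w↦6, y↦21} | C=[w :: (λx. x) :: AP] | D=[(∅, {y↦21}, ∅) :: (∅, ∅, ∅)]]
13. [S=[6] | E={w↦6, y↦21} | C=[(λx. x) :: AP] | D=[(∅, {y↦21}, ∅) :: (∅, ∅, ∅)]]
14. [S=[clo(λx. x, {w↦6, y↦21}) :: 6] | E={w↦6, y↦21} | C=[AP] | D=[(∅, {y↦21}, ∅) :: (∅, ∅, ∅)]]
15. [S=∅ | E={x↦6, w↦6, y↦21} | C=[x] | D=[(∅, {w↦6, y↦21}, ∅) :: (∅, {y↦21}, ∅) :: (∅, ∅, ∅)]]
16. [S=[6] | E={x↦6, w↦6, y↦21} | C=∅ | D=[(∅, {w↦6, y↦21}, ∅) :: (∅, {y↦21}, ∅) :: (∅, ∅, ∅)]]
17. [S=[6] | E={w↦6, y↦21} | C=∅ | D=[(∅, {y↦21}, ∅) :: (∅, ∅, ∅)]]
18. [S=[6] | E={y↦21} | C=∅ | D=[(∅, ∅, ∅)]]
19. [S=[6] | E=∅ | C=∅ | D=∅]
→ final value 6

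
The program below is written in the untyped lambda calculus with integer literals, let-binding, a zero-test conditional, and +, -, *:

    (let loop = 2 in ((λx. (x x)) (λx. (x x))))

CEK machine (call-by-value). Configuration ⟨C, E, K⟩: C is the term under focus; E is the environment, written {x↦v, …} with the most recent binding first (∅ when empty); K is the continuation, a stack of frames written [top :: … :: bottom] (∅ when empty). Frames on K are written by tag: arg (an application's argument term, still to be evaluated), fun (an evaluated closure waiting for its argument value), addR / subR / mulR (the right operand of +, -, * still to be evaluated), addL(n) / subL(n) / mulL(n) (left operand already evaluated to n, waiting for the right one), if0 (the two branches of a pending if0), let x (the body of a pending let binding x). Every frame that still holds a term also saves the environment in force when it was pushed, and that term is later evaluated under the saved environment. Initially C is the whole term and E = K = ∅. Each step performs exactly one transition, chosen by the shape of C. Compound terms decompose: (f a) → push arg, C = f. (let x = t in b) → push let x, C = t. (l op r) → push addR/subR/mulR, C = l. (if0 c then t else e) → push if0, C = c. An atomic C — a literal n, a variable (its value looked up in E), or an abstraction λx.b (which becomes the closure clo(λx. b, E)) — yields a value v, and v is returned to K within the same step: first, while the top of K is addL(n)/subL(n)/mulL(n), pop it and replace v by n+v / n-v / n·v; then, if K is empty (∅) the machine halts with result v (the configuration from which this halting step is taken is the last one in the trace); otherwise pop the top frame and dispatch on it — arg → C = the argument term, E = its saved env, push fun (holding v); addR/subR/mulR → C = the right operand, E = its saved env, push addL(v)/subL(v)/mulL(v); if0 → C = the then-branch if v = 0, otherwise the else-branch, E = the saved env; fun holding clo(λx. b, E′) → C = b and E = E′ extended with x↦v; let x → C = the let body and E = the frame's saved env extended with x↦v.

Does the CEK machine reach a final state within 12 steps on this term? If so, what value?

0. [C=(let loop = 2 in ((λx. (x x)) (λx. (x x)))) | E=∅ | K=∅]
1. [C=2 | E=∅ | K=[let loop]]
2. [C=((λx. (x x)) (λx. (x x))) | E={loop↦2} | K=∅]
3. [C=(λx. (x x)) | E={loop↦2} | K=[arg]]
4. [C=(λx. (x x)) | E={loop↦2} | K=[fun]]
5. [C=(x x) | E={x↦clo(λx. (x x), {loop↦2}), loop↦2} | K=∅]
6. [C=x | E={x↦clo(λx. (x x), {loop↦2}), loop↦2} | K=[arg]]
7. [C=x | E={x↦clo(λx. (x x), {loop↦2}), loop↦2} | K=[fun]]
… configuration repeats with period 3 (steps 5–7 recur indefinitely) …

Answer: DIVERGES (no final state within 12 steps)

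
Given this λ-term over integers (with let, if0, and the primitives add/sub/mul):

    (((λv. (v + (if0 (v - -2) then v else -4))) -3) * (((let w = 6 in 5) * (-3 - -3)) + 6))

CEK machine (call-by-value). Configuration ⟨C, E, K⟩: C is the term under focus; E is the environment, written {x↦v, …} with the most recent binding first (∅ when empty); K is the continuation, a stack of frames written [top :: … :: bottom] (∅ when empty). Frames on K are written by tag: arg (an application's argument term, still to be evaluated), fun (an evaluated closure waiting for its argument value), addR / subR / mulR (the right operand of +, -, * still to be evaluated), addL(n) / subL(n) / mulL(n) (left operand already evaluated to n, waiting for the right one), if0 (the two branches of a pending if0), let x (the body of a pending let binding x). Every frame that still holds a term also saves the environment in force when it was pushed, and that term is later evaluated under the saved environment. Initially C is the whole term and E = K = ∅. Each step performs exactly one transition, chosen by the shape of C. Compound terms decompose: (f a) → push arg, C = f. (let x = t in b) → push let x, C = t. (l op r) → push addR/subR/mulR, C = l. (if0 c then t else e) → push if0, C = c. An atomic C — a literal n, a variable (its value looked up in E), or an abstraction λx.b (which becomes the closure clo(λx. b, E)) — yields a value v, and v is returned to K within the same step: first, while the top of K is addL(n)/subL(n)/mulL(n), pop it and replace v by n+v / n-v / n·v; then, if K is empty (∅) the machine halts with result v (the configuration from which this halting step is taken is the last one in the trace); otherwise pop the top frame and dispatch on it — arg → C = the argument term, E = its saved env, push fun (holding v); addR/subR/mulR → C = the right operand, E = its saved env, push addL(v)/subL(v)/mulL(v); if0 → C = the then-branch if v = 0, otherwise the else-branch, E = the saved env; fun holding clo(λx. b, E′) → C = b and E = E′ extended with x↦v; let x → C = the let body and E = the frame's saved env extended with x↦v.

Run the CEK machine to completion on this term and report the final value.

Answer: -42

Derivation:
step 0: <C=(((λv. (v + (if0 (v - -2) then v else -4))) -3) * (((let w = 6 in 5) * (-3 - -3)) + 6)), E=∅, K=∅>
step 1: <C=((λv. (v + (if0 (v - -2) then v else -4))) -3), E=∅, K=[mulR]>
step 2: <C=(λv. (v + (if0 (v - -2) then v else -4))), E=∅, K=[arg :: mulR]>
step 3: <C=-3, E=∅, K=[fun :: mulR]>
step 4: <C=(v + (if0 (v - -2) then v else -4)), E={v↦-3}, K=[mulR]>
step 5: <C=v, E={v↦-3}, K=[addR :: mulR]>
step 6: <C=(if0 (v - -2) then v else -4), E={v↦-3}, K=[addL(-3) :: mulR]>
step 7: <C=(v - -2), E={v↦-3}, K=[if0 :: addL(-3) :: mulR]>
step 8: <C=v, E={v↦-3}, K=[subR :: if0 :: addL(-3) :: mulR]>
step 9: <C=-2, E={v↦-3}, K=[subL(-3) :: if0 :: addL(-3) :: mulR]>
step 10: <C=-4, E={v↦-3}, K=[addL(-3) :: mulR]>
step 11: <C=(((let w = 6 in 5) * (-3 - -3)) + 6), E=∅, K=[mulL(-7)]>
step 12: <C=((let w = 6 in 5) * (-3 - -3)), E=∅, K=[addR :: mulL(-7)]>
step 13: <C=(let w = 6 in 5), E=∅, K=[mulR :: addR :: mulL(-7)]>
step 14: <C=6, E=∅, K=[let w :: mulR :: addR :: mulL(-7)]>
step 15: <C=5, E={w↦6}, K=[mulR :: addR :: mulL(-7)]>
step 16: <C=(-3 - -3), E=∅, K=[mulL(5) :: addR :: mulL(-7)]>
step 17: <C=-3, E=∅, K=[subR :: mulL(5) :: addR :: mulL(-7)]>
step 18: <C=-3, E=∅, K=[subL(-3) :: mulL(5) :: addR :: mulL(-7)]>
step 19: <C=6, E=∅, K=[addL(0) :: mulL(-7)]>
→ final value -42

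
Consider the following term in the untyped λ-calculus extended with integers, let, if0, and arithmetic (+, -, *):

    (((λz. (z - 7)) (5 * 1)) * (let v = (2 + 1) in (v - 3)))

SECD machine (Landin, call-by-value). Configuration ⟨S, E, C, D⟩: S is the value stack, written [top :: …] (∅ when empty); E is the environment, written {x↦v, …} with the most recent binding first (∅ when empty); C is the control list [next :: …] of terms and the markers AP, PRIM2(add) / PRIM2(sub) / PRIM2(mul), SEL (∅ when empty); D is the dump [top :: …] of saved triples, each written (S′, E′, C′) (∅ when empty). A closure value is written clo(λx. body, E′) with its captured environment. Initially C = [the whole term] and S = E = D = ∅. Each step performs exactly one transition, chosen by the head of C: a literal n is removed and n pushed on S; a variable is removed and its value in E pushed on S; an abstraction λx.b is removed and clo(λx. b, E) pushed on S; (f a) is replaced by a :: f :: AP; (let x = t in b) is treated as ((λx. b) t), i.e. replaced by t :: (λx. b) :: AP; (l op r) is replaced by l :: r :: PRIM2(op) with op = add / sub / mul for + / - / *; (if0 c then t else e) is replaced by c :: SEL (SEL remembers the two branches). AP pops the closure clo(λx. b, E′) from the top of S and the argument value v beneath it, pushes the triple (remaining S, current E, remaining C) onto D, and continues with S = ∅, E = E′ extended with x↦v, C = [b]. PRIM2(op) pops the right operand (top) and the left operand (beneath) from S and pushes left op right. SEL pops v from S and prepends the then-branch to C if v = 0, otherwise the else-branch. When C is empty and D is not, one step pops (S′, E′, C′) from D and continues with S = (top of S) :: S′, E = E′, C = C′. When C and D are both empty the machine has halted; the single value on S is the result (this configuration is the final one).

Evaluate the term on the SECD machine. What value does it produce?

[0] ⟨S=∅; E=∅; C=[(((λz. (z - 7)) (5 * 1)) * (let v = (2 + 1) in (v - 3)))]; D=∅⟩
[1] ⟨S=∅; E=∅; C=[((λz. (z - 7)) (5 * 1)) :: (let v = (2 + 1) in (v - 3)) :: PRIM2(mul)]; D=∅⟩
[2] ⟨S=∅; E=∅; C=[(5 * 1) :: (λz. (z - 7)) :: AP :: (let v = (2 + 1) in (v - 3)) :: PRIM2(mul)]; D=∅⟩
[3] ⟨S=∅; E=∅; C=[5 :: 1 :: PRIM2(mul) :: (λz. (z - 7)) :: AP :: (let v = (2 + 1) in (v - 3)) :: PRIM2(mul)]; D=∅⟩
[4] ⟨S=[5]; E=∅; C=[1 :: PRIM2(mul) :: (λz. (z - 7)) :: AP :: (let v = (2 + 1) in (v - 3)) :: PRIM2(mul)]; D=∅⟩
[5] ⟨S=[1 :: 5]; E=∅; C=[PRIM2(mul) :: (λz. (z - 7)) :: AP :: (let v = (2 + 1) in (v - 3)) :: PRIM2(mul)]; D=∅⟩
[6] ⟨S=[5]; E=∅; C=[(λz. (z - 7)) :: AP :: (let v = (2 + 1) in (v - 3)) :: PRIM2(mul)]; D=∅⟩
[7] ⟨S=[clo(λz. (z - 7), ∅) :: 5]; E=∅; C=[AP :: (let v = (2 + 1) in (v - 3)) :: PRIM2(mul)]; D=∅⟩
[8] ⟨S=∅; E={z↦5}; C=[(z - 7)]; D=[(∅, ∅, [(let v = (2 + 1) in (v - 3)) :: PRIM2(mul)])]⟩
[9] ⟨S=∅; E={z↦5}; C=[z :: 7 :: PRIM2(sub)]; D=[(∅, ∅, [(let v = (2 + 1) in (v - 3)) :: PRIM2(mul)])]⟩
[10] ⟨S=[5]; E={z↦5}; C=[7 :: PRIM2(sub)]; D=[(∅, ∅, [(let v = (2 + 1) in (v - 3)) :: PRIM2(mul)])]⟩
[11] ⟨S=[7 :: 5]; E={z↦5}; C=[PRIM2(sub)]; D=[(∅, ∅, [(let v = (2 + 1) in (v - 3)) :: PRIM2(mul)])]⟩
[12] ⟨S=[-2]; E={z↦5}; C=∅; D=[(∅, ∅, [(let v = (2 + 1) in (v - 3)) :: PRIM2(mul)])]⟩
[13] ⟨S=[-2]; E=∅; C=[(let v = (2 + 1) in (v - 3)) :: PRIM2(mul)]; D=∅⟩
[14] ⟨S=[-2]; E=∅; C=[(2 + 1) :: (λv. (v - 3)) :: AP :: PRIM2(mul)]; D=∅⟩
[15] ⟨S=[-2]; E=∅; C=[2 :: 1 :: PRIM2(add) :: (λv. (v - 3)) :: AP :: PRIM2(mul)]; D=∅⟩
[16] ⟨S=[2 :: -2]; E=∅; C=[1 :: PRIM2(add) :: (λv. (v - 3)) :: AP :: PRIM2(mul)]; D=∅⟩
[17] ⟨S=[1 :: 2 :: -2]; E=∅; C=[PRIM2(add) :: (λv. (v - 3)) :: AP :: PRIM2(mul)]; D=∅⟩
[18] ⟨S=[3 :: -2]; E=∅; C=[(λv. (v - 3)) :: AP :: PRIM2(mul)]; D=∅⟩
[19] ⟨S=[clo(λv. (v - 3), ∅) :: 3 :: -2]; E=∅; C=[AP :: PRIM2(mul)]; D=∅⟩
[20] ⟨S=∅; E={v↦3}; C=[(v - 3)]; D=[([-2], ∅, [PRIM2(mul)])]⟩
[21] ⟨S=∅; E={v↦3}; C=[v :: 3 :: PRIM2(sub)]; D=[([-2], ∅, [PRIM2(mul)])]⟩
[22] ⟨S=[3]; E={v↦3}; C=[3 :: PRIM2(sub)]; D=[([-2], ∅, [PRIM2(mul)])]⟩
[23] ⟨S=[3 :: 3]; E={v↦3}; C=[PRIM2(sub)]; D=[([-2], ∅, [PRIM2(mul)])]⟩
[24] ⟨S=[0]; E={v↦3}; C=∅; D=[([-2], ∅, [PRIM2(mul)])]⟩
[25] ⟨S=[0 :: -2]; E=∅; C=[PRIM2(mul)]; D=∅⟩
[26] ⟨S=[0]; E=∅; C=∅; D=∅⟩
→ final value 0

Answer: 0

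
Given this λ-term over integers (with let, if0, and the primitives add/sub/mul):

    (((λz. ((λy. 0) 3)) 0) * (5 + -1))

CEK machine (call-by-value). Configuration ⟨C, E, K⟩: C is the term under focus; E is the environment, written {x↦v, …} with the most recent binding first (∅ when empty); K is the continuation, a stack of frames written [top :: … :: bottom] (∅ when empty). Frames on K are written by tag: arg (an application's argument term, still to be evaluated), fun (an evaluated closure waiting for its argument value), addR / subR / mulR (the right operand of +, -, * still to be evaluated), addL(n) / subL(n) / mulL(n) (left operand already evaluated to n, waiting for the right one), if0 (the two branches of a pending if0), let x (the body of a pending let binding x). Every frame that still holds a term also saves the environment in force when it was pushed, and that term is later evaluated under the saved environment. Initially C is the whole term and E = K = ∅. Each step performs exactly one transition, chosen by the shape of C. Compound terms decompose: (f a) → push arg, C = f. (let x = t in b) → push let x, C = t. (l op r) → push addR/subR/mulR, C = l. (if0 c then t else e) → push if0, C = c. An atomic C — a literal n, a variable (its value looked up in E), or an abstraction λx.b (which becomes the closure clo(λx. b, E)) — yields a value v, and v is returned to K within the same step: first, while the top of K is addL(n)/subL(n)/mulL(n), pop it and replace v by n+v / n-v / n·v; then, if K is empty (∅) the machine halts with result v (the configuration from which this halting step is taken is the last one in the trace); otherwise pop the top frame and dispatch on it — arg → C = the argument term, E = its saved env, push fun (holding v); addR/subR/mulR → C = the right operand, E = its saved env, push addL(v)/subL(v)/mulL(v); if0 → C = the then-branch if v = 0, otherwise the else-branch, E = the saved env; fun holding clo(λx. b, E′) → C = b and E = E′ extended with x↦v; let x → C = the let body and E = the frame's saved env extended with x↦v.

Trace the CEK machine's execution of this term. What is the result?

Answer: 0

Execution trace:
t=0: ⟨C=(((λz. ((λy. 0) 3)) 0) * (5 + -1)); E=∅; K=∅⟩
t=1: ⟨C=((λz. ((λy. 0) 3)) 0); E=∅; K=[mulR]⟩
t=2: ⟨C=(λz. ((λy. 0) 3)); E=∅; K=[arg :: mulR]⟩
t=3: ⟨C=0; E=∅; K=[fun :: mulR]⟩
t=4: ⟨C=((λy. 0) 3); E={z↦0}; K=[mulR]⟩
t=5: ⟨C=(λy. 0); E={z↦0}; K=[arg :: mulR]⟩
t=6: ⟨C=3; E={z↦0}; K=[fun :: mulR]⟩
t=7: ⟨C=0; E={y↦3, z↦0}; K=[mulR]⟩
t=8: ⟨C=(5 + -1); E=∅; K=[mulL(0)]⟩
t=9: ⟨C=5; E=∅; K=[addR :: mulL(0)]⟩
t=10: ⟨C=-1; E=∅; K=[addL(5) :: mulL(0)]⟩
→ final value 0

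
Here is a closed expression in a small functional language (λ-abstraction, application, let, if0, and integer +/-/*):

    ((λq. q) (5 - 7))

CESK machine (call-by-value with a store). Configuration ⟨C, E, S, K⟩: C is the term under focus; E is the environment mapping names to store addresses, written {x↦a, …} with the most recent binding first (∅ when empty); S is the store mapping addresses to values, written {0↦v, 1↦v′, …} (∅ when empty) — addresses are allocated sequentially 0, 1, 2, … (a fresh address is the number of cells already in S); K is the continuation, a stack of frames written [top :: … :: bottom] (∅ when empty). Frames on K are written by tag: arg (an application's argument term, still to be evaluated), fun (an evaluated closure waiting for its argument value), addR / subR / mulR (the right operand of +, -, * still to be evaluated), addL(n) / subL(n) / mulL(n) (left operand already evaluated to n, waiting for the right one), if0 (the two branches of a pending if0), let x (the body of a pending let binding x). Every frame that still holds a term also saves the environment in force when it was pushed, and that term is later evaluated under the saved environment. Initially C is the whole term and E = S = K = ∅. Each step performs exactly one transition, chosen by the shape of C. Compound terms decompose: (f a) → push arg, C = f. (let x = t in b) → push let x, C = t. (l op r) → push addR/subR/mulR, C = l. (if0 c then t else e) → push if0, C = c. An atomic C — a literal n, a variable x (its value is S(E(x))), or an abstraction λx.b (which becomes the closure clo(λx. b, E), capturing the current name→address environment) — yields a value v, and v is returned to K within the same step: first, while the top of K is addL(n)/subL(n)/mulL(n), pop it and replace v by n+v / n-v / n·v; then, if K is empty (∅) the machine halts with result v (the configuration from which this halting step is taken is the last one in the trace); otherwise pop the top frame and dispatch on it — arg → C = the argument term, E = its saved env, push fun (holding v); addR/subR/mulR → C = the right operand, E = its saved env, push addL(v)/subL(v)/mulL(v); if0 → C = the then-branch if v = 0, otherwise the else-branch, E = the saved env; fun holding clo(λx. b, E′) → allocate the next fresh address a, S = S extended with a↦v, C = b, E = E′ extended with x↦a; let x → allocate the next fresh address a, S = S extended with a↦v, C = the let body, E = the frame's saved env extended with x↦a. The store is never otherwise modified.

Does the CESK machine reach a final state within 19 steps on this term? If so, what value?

Answer: -2

Derivation:
[0] <C=((λq. q) (5 - 7)), E=∅, S=∅, K=∅>
[1] <C=(λq. q), E=∅, S=∅, K=[arg]>
[2] <C=(5 - 7), E=∅, S=∅, K=[fun]>
[3] <C=5, E=∅, S=∅, K=[subR :: fun]>
[4] <C=7, E=∅, S=∅, K=[subL(5) :: fun]>
[5] <C=q, E={q↦0}, S={0↦-2}, K=∅>
→ final value -2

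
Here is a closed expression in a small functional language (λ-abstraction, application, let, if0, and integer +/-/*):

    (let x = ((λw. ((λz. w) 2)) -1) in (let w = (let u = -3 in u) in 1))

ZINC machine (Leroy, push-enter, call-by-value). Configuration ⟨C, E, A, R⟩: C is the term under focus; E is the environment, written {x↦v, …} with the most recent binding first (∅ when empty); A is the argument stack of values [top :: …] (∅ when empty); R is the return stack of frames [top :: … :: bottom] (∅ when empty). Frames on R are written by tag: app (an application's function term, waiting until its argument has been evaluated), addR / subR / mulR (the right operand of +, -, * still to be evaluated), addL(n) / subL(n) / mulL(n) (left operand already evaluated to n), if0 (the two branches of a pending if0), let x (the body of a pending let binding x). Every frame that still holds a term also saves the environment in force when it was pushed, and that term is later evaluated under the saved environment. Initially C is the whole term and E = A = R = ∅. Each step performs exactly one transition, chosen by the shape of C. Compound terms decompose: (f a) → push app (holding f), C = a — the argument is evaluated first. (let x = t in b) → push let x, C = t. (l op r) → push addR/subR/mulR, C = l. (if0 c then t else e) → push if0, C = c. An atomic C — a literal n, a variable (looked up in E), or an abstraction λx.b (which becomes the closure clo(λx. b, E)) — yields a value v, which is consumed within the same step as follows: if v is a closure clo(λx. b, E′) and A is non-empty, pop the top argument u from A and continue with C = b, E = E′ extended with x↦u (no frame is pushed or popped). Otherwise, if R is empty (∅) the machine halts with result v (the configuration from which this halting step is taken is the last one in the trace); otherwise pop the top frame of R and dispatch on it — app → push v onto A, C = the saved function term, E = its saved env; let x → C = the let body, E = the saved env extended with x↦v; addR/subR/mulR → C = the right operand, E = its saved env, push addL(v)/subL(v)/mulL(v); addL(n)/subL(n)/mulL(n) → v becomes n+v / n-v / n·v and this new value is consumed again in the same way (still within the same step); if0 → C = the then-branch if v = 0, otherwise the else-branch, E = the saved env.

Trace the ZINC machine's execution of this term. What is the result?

Answer: 1

Derivation:
0. ⟨C=(let x = ((λw. ((λz. w) 2)) -1) in (let w = (let u = -3 in u) in 1)); E=∅; A=∅; R=∅⟩
1. ⟨C=((λw. ((λz. w) 2)) -1); E=∅; A=∅; R=[let x]⟩
2. ⟨C=-1; E=∅; A=∅; R=[app :: let x]⟩
3. ⟨C=(λw. ((λz. w) 2)); E=∅; A=[-1]; R=[let x]⟩
4. ⟨C=((λz. w) 2); E={w↦-1}; A=∅; R=[let x]⟩
5. ⟨C=2; E={w↦-1}; A=∅; R=[app :: let x]⟩
6. ⟨C=(λz. w); E={w↦-1}; A=[2]; R=[let x]⟩
7. ⟨C=w; E={z↦2, w↦-1}; A=∅; R=[let x]⟩
8. ⟨C=(let w = (let u = -3 in u) in 1); E={x↦-1}; A=∅; R=∅⟩
9. ⟨C=(let u = -3 in u); E={x↦-1}; A=∅; R=[let w]⟩
10. ⟨C=-3; E={x↦-1}; A=∅; R=[let u :: let w]⟩
11. ⟨C=u; E={u↦-3, x↦-1}; A=∅; R=[let w]⟩
12. ⟨C=1; E={w↦-3, x↦-1}; A=∅; R=∅⟩
→ final value 1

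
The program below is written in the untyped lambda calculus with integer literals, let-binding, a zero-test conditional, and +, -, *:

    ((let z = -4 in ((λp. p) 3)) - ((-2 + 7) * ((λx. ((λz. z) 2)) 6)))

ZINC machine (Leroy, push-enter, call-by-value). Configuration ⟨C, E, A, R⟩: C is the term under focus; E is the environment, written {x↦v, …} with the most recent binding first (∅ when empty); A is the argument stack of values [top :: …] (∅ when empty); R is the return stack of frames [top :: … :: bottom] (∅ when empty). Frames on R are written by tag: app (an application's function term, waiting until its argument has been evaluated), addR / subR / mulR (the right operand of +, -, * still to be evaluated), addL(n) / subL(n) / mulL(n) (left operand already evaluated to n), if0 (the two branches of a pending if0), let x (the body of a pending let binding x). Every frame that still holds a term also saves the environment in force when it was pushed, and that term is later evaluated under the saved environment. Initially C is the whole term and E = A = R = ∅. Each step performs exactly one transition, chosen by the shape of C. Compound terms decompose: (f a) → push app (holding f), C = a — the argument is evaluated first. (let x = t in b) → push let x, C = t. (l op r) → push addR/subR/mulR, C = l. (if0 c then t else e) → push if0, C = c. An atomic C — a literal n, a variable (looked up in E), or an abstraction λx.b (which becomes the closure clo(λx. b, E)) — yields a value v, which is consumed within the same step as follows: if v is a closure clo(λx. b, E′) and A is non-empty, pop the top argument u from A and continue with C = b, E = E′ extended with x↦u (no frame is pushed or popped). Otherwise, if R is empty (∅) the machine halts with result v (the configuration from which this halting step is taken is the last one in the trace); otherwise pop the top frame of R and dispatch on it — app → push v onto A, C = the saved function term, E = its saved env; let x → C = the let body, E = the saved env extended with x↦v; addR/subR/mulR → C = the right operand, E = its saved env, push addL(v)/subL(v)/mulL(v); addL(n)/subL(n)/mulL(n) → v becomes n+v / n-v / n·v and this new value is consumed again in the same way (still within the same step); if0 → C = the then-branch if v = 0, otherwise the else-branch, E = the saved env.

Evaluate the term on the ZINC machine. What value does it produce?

0. <C=((let z = -4 in ((λp. p) 3)) - ((-2 + 7) * ((λx. ((λz. z) 2)) 6))), E=∅, A=∅, R=∅>
1. <C=(let z = -4 in ((λp. p) 3)), E=∅, A=∅, R=[subR]>
2. <C=-4, E=∅, A=∅, R=[let z :: subR]>
3. <C=((λp. p) 3), E={z↦-4}, A=∅, R=[subR]>
4. <C=3, E={z↦-4}, A=∅, R=[app :: subR]>
5. <C=(λp. p), E={z↦-4}, A=[3], R=[subR]>
6. <C=p, E={p↦3, z↦-4}, A=∅, R=[subR]>
7. <C=((-2 + 7) * ((λx. ((λz. z) 2)) 6)), E=∅, A=∅, R=[subL(3)]>
8. <C=(-2 + 7), E=∅, A=∅, R=[mulR :: subL(3)]>
9. <C=-2, E=∅, A=∅, R=[addR :: mulR :: subL(3)]>
10. <C=7, E=∅, A=∅, R=[addL(-2) :: mulR :: subL(3)]>
11. <C=((λx. ((λz. z) 2)) 6), E=∅, A=∅, R=[mulL(5) :: subL(3)]>
12. <C=6, E=∅, A=∅, R=[app :: mulL(5) :: subL(3)]>
13. <C=(λx. ((λz. z) 2)), E=∅, A=[6], R=[mulL(5) :: subL(3)]>
14. <C=((λz. z) 2), E={x↦6}, A=∅, R=[mulL(5) :: subL(3)]>
15. <C=2, E={x↦6}, A=∅, R=[app :: mulL(5) :: subL(3)]>
16. <C=(λz. z), E={x↦6}, A=[2], R=[mulL(5) :: subL(3)]>
17. <C=z, E={z↦2, x↦6}, A=∅, R=[mulL(5) :: subL(3)]>
→ final value -7

Answer: -7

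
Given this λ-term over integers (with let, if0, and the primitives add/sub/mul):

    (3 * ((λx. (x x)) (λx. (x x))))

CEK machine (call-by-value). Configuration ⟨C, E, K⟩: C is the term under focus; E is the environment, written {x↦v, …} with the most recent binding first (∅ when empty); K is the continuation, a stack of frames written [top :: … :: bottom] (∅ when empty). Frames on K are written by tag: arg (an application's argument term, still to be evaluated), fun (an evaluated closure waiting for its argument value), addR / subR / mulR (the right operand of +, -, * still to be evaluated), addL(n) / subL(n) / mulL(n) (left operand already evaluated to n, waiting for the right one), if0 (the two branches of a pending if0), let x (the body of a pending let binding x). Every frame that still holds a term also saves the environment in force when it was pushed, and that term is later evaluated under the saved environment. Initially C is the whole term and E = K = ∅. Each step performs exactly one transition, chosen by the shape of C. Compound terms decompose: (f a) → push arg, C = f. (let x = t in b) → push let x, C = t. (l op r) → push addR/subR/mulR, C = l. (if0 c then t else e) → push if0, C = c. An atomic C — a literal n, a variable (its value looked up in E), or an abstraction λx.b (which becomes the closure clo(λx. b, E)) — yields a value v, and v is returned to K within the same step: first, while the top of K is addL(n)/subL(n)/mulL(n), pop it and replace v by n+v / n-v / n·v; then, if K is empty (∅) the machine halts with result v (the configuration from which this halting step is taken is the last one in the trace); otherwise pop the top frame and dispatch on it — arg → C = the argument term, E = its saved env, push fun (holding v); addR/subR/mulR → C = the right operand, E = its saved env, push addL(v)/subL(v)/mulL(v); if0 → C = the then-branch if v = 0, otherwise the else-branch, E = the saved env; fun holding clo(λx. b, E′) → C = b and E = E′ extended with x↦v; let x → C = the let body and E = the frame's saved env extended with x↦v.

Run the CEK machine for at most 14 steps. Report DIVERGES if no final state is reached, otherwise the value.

Answer: DIVERGES (no final state within 14 steps)

Execution trace:
step 0: <C=(3 * ((λx. (x x)) (λx. (x x)))), E=∅, K=∅>
step 1: <C=3, E=∅, K=[mulR]>
step 2: <C=((λx. (x x)) (λx. (x x))), E=∅, K=[mulL(3)]>
step 3: <C=(λx. (x x)), E=∅, K=[arg :: mulL(3)]>
step 4: <C=(λx. (x x)), E=∅, K=[fun :: mulL(3)]>
step 5: <C=(x x), E={x↦clo(λx. (x x), ∅)}, K=[mulL(3)]>
step 6: <C=x, E={x↦clo(λx. (x x), ∅)}, K=[arg :: mulL(3)]>
step 7: <C=x, E={x↦clo(λx. (x x), ∅)}, K=[fun :: mulL(3)]>
… configuration repeats with period 3 (steps 5–7 recur indefinitely) …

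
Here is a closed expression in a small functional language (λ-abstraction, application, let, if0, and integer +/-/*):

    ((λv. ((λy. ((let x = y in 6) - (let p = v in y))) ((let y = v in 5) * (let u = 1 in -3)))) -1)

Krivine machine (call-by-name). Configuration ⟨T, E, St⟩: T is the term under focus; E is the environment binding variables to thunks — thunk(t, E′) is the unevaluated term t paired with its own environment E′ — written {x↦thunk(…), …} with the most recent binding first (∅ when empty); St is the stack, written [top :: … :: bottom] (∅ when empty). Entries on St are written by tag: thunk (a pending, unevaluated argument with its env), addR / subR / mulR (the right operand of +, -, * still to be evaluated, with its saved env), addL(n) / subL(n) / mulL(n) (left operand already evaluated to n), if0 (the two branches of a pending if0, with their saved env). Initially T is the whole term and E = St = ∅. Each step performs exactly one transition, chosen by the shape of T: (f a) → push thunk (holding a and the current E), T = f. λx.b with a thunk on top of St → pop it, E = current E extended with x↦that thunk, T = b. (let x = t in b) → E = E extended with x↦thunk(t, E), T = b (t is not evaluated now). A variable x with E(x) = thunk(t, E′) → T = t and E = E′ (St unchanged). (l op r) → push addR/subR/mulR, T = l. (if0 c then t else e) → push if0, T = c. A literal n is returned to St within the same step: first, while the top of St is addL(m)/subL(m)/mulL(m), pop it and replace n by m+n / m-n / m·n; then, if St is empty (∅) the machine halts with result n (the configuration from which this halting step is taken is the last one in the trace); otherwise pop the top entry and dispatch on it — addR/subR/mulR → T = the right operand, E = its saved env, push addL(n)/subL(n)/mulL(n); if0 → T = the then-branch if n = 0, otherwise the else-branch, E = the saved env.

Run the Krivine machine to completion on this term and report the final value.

Answer: 21

Machine steps:
0. ⟨T=((λv. ((λy. ((let x = y in 6) - (let p = v in y))) ((let y = v in 5) * (let u = 1 in -3)))) -1); E=∅; St=∅⟩
1. ⟨T=(λv. ((λy. ((let x = y in 6) - (let p = v in y))) ((let y = v in 5) * (let u = 1 in -3)))); E=∅; St=[thunk]⟩
2. ⟨T=((λy. ((let x = y in 6) - (let p = v in y))) ((let y = v in 5) * (let u = 1 in -3))); E={v↦thunk(-1, ∅)}; St=∅⟩
3. ⟨T=(λy. ((let x = y in 6) - (let p = v in y))); E={v↦thunk(-1, ∅)}; St=[thunk]⟩
4. ⟨T=((let x = y in 6) - (let p = v in y)); E={y↦thunk(((let y = v in 5) * (let u = 1 in -3)), {v↦thunk(-1, ∅)}), v↦thunk(-1, ∅)}; St=∅⟩
5. ⟨T=(let x = y in 6); E={y↦thunk(((let y = v in 5) * (let u = 1 in -3)), {v↦thunk(-1, ∅)}), v↦thunk(-1, ∅)}; St=[subR]⟩
6. ⟨T=6; E={x↦thunk(y, {y↦thunk(((let y = v in 5) * (let u = 1 in -3)), {v↦thunk(-1, ∅)}), v↦thunk(-1, ∅)}), y↦thunk(((let y = v in 5) * (let u = 1 in -3)), {v↦thunk(-1, ∅)}), v↦thunk(-1, ∅)}; St=[subR]⟩
7. ⟨T=(let p = v in y); E={y↦thunk(((let y = v in 5) * (let u = 1 in -3)), {v↦thunk(-1, ∅)}), v↦thunk(-1, ∅)}; St=[subL(6)]⟩
8. ⟨T=y; E={p↦thunk(v, {y↦thunk(((let y = v in 5) * (let u = 1 in -3)), {v↦thunk(-1, ∅)}), v↦thunk(-1, ∅)}), y↦thunk(((let y = v in 5) * (let u = 1 in -3)), {v↦thunk(-1, ∅)}), v↦thunk(-1, ∅)}; St=[subL(6)]⟩
9. ⟨T=((let y = v in 5) * (let u = 1 in -3)); E={v↦thunk(-1, ∅)}; St=[subL(6)]⟩
10. ⟨T=(let y = v in 5); E={v↦thunk(-1, ∅)}; St=[mulR :: subL(6)]⟩
11. ⟨T=5; E={y↦thunk(v, {v↦thunk(-1, ∅)}), v↦thunk(-1, ∅)}; St=[mulR :: subL(6)]⟩
12. ⟨T=(let u = 1 in -3); E={v↦thunk(-1, ∅)}; St=[mulL(5) :: subL(6)]⟩
13. ⟨T=-3; E={u↦thunk(1, {v↦thunk(-1, ∅)}), v↦thunk(-1, ∅)}; St=[mulL(5) :: subL(6)]⟩
→ final value 21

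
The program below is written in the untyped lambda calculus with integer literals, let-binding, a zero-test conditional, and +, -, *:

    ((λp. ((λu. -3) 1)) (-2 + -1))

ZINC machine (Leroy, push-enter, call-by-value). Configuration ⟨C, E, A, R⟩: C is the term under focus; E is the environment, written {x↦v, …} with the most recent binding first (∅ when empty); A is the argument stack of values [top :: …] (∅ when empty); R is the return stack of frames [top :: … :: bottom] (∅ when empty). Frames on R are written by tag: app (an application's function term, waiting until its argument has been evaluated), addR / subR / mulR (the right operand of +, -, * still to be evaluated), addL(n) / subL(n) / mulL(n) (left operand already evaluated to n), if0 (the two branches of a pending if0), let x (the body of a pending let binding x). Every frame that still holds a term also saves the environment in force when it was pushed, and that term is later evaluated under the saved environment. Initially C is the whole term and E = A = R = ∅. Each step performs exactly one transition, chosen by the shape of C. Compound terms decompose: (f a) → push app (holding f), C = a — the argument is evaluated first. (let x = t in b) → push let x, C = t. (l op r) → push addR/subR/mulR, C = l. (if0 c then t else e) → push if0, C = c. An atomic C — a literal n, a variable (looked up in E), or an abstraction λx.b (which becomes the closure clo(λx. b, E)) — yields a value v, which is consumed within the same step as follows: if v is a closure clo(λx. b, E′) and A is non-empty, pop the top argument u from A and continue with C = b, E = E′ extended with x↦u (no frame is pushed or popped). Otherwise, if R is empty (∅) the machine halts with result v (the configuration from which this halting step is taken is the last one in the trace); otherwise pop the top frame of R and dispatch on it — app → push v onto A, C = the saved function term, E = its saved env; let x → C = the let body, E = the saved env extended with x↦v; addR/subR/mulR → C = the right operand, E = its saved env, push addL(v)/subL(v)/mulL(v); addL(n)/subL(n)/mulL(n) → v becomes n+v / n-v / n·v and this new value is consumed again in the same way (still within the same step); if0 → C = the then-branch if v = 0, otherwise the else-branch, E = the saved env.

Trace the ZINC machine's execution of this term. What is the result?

Answer: -3

Machine steps:
[0] [C=((λp. ((λu. -3) 1)) (-2 + -1)) | E=∅ | A=∅ | R=∅]
[1] [C=(-2 + -1) | E=∅ | A=∅ | R=[app]]
[2] [C=-2 | E=∅ | A=∅ | R=[addR :: app]]
[3] [C=-1 | E=∅ | A=∅ | R=[addL(-2) :: app]]
[4] [C=(λp. ((λu. -3) 1)) | E=∅ | A=[-3] | R=∅]
[5] [C=((λu. -3) 1) | E={p↦-3} | A=∅ | R=∅]
[6] [C=1 | E={p↦-3} | A=∅ | R=[app]]
[7] [C=(λu. -3) | E={p↦-3} | A=[1] | R=∅]
[8] [C=-3 | E={u↦1, p↦-3} | A=∅ | R=∅]
→ final value -3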